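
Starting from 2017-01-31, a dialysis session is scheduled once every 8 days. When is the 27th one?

2017-08-27

The 27th occurrence is 26 intervals after the first: 26 × 8 = 208 days after 2017-01-31.
January has 31 days — 0 days to the end of January leaves 208.
February has 28 days (180 left).
March has 31 days (149 left).
April has 30 days (119 left).
May has 31 days (88 left).
June has 30 days (58 left).
July has 31 days (27 left).
27 days into August → 2017-08-27.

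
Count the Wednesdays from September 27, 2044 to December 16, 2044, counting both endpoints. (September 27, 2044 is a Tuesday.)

12

September 27, 2044 is a Tuesday; the first Wednesday on or after it is September 28, 2044 (1 day later).
From September 28, 2044 to December 16, 2044: 2 + 31 + 30 + 16 = 79 days (rest of September, October, November, December).
79 ÷ 7 = 11 full weeks with remainder 2, so 11 more Wednesdays after the first → 12.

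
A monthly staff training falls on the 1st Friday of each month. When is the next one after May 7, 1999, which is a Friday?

Jun 4, 1999

May 1999 starts on a Saturday, so its 1st Friday is May 7, 1999 (6 days in).
That is not after May 7, 1999, so look at Jun 1999.
Jun 1999 starts on a Tuesday, so its 1st Friday is Jun 4, 1999 (3 days in).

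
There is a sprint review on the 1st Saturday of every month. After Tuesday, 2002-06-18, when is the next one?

2002-07-06

June 2002 starts on a Saturday, so its 1st Saturday is 2002-06-01.
That is not after 2002-06-18, so look at July 2002.
July 2002 starts on a Monday, so its 1st Saturday is 2002-07-06 (5 days in).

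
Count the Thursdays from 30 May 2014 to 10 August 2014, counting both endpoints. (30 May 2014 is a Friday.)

10

30 May 2014 is a Friday; the first Thursday on or after it is 5 June 2014 (6 days later).
From 5 June 2014 to 10 August 2014: 25 + 31 + 10 = 66 days (rest of June, July, August).
66 ÷ 7 = 9 full weeks with remainder 3, so 9 more Thursdays after the first → 10.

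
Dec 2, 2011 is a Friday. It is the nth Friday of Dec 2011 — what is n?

Day 2 falls in week ⌈2/7⌉ of the month.
Days 1–7 hold the 1st Friday, 8–14 the 2nd, 15–21 the 3rd, 22–28 the 4th, 29–31 the 5th.
2 is in the range for the 1st.

1st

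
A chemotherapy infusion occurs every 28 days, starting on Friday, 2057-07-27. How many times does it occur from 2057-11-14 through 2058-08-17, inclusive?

10

Occurrences land 28·i days after 2057-07-27 for i = 0, 1, 2, …
2057-11-14 is 110 days after the start; 110 ÷ 28 = 3 remainder 26; since the remainder is 26, round up to i = 4. First occurrence in the window: #5 on 2057-11-16 (4×28 = 112 days in).
2058-08-17 is 386 days after the start; 386 ÷ 28 = 13 remainder 22. Last occurrence in the window: #14 on 2058-07-26.
Occurrences #5 through #14: 10 in total.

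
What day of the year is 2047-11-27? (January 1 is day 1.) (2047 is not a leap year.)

Days in months before November: 31 + 28 + 31 + 30 + 31 + 30 + 31 + 31 + 30 + 31 = 304.
Plus 27 days into November → day 331.

331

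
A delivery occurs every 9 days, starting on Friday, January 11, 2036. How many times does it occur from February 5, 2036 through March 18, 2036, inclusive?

Occurrences land 9·i days after January 11, 2036 for i = 0, 1, 2, …
February 5, 2036 is 25 days after the start; 25 ÷ 9 = 2 remainder 7; since the remainder is 7, round up to i = 3. First occurrence in the window: #4 on February 7, 2036 (3×9 = 27 days in).
March 18, 2036 is 67 days after the start; 67 ÷ 9 = 7 remainder 4. Last occurrence in the window: #8 on March 14, 2036.
Occurrences #4 through #8: 5 in total.

5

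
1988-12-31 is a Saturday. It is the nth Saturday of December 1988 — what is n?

5th

Day 31 falls in week ⌈31/7⌉ of the month.
Days 1–7 hold the 1st Saturday, 8–14 the 2nd, 15–21 the 3rd, 22–28 the 4th, 29–31 the 5th.
31 is in the range for the 5th.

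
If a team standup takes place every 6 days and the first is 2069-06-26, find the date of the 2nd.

2069-07-02

The 2nd occurrence is 1 interval after the first: 1 × 6 = 6 days after 2069-06-26.
June has 30 days — 4 days to the end of June leaves 2.
2 days into July → 2069-07-02.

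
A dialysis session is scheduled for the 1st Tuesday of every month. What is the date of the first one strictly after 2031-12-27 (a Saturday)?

2032-01-06

December 2031 starts on a Monday, so its 1st Tuesday is 2031-12-02 (1 day in).
That is not after 2031-12-27, so look at January 2032.
January 2032 starts on a Thursday, so its 1st Tuesday is 2032-01-06 (5 days in).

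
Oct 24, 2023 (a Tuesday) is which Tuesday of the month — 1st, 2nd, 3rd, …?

4th

Day 24 falls in week ⌈24/7⌉ of the month.
Days 1–7 hold the 1st Tuesday, 8–14 the 2nd, 15–21 the 3rd, 22–28 the 4th, 29–31 the 5th.
24 is in the range for the 4th.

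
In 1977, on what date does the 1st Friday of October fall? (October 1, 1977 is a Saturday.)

7 October 1977

October 1977 begins on a Saturday, so the first Friday is October 7 (6 days later).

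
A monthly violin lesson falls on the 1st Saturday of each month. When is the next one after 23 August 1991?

7 September 1991

August 1991 starts on a Thursday, so its 1st Saturday is 3 August 1991 (2 days in).
That is not after 23 August 1991, so look at September 1991.
September 1991 starts on a Sunday, so its 1st Saturday is 7 September 1991 (6 days in).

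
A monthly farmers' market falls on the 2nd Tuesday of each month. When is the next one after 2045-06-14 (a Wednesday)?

2045-07-11

June 2045 starts on a Thursday; its first Tuesday is the 6th, so the 2nd Tuesday is the 13th — 2045-06-13.
That is not after 2045-06-14, so look at July 2045.
July 2045 starts on a Saturday; its first Tuesday is the 4th, so the 2nd Tuesday is the 11th — 2045-07-11.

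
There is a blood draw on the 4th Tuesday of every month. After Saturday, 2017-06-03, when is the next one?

2017-06-27

June 2017 starts on a Thursday; its first Tuesday is the 6th, so the 4th Tuesday is the 27th — 2017-06-27.
2017-06-27 is after 2017-06-03, so that is the next one.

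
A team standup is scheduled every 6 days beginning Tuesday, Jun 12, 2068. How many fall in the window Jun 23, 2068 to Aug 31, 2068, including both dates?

12

Occurrences land 6·i days after Jun 12, 2068 for i = 0, 1, 2, …
Jun 23, 2068 is 11 days after the start; 11 ÷ 6 = 1 remainder 5; since the remainder is 5, round up to i = 2. First occurrence in the window: #3 on Jun 24, 2068 (2×6 = 12 days in).
Aug 31, 2068 is 80 days after the start; 80 ÷ 6 = 13 remainder 2. Last occurrence in the window: #14 on Aug 29, 2068.
Occurrences #3 through #14: 12 in total.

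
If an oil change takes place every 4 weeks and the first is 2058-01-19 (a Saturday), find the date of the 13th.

The 13th occurrence is 12 intervals after the first: 12 × 28 = 336 days after 2058-01-19.
January has 31 days — 12 days to the end of January leaves 324.
February has 28 days (296 left).
March has 31 days (265 left).
April has 30 days (235 left).
May has 31 days (204 left).
June has 30 days (174 left).
July has 31 days (143 left).
August has 31 days (112 left).
September has 30 days (82 left).
October has 31 days (51 left).
November has 30 days (21 left).
21 days into December → 2058-12-21.

2058-12-21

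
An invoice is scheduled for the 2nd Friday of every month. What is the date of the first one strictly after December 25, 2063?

December 2063 starts on a Saturday; its first Friday is the 7th, so the 2nd Friday is the 14th — December 14, 2063.
That is not after December 25, 2063, so look at January 2064.
January 2064 starts on a Tuesday; its first Friday is the 4th, so the 2nd Friday is the 11th — January 11, 2064.

January 11, 2064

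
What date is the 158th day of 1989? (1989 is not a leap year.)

January has 31 days (158 − 31 = 127 remain).
February has 28 days (127 − 28 = 99 remain).
March has 31 days (99 − 31 = 68 remain).
April has 30 days (68 − 30 = 38 remain).
May has 31 days (38 − 31 = 7 remain).
7 into June → June 7.

1989-06-07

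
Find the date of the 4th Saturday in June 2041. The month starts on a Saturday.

June 22, 2041

June 2041 begins on a Saturday, so the first Saturday is June 1.
The 4th Saturday is 3 weeks later: 1 + 21 = 22.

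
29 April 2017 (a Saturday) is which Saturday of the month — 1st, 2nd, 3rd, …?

5th

Day 29 falls in week ⌈29/7⌉ of the month.
Days 1–7 hold the 1st Saturday, 8–14 the 2nd, 15–21 the 3rd, 22–28 the 4th, 29–31 the 5th.
29 is in the range for the 5th.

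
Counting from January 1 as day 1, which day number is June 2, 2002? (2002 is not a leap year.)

Days in months before June: 31 + 28 + 31 + 30 + 31 = 151.
Plus 2 days into June → day 153.

153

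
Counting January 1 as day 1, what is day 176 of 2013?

January has 31 days (176 − 31 = 145 remain).
February has 28 days (145 − 28 = 117 remain).
March has 31 days (117 − 31 = 86 remain).
April has 30 days (86 − 30 = 56 remain).
May has 31 days (56 − 31 = 25 remain).
25 into June → June 25.

25 June 2013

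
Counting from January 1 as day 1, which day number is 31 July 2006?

212

Days in months before July: 31 + 28 + 31 + 30 + 31 + 30 = 181.
Plus 31 days into July → day 212.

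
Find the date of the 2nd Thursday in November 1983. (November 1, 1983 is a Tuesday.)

November 1983 begins on a Tuesday, so the first Thursday is November 3 (2 days later).
The 2nd Thursday is 1 weeks later: 3 + 7 = 10.

10 November 1983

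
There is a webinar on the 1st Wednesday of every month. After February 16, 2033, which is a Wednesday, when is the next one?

February 2033 starts on a Tuesday, so its 1st Wednesday is February 2, 2033 (1 day in).
That is not after February 16, 2033, so look at March 2033.
March 2033 starts on a Tuesday, so its 1st Wednesday is March 2, 2033 (1 day in).

March 2, 2033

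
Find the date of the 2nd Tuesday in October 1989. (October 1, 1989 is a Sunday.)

1989-10-10

October 1989 begins on a Sunday, so the first Tuesday is October 3 (2 days later).
The 2nd Tuesday is 1 weeks later: 3 + 7 = 10.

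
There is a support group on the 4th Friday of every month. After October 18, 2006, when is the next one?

October 2006 starts on a Sunday; its first Friday is the 6th, so the 4th Friday is the 27th — October 27, 2006.
October 27, 2006 is after October 18, 2006, so that is the next one.

October 27, 2006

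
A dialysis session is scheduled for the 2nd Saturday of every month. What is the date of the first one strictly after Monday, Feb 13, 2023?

Feb 2023 starts on a Wednesday; its first Saturday is the 4th, so the 2nd Saturday is the 11th — Feb 11, 2023.
That is not after Feb 13, 2023, so look at Mar 2023.
Mar 2023 starts on a Wednesday; its first Saturday is the 4th, so the 2nd Saturday is the 11th — Mar 11, 2023.

Mar 11, 2023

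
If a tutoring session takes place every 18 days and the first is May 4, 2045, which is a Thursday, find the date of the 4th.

Jun 27, 2045

The 4th occurrence is 3 intervals after the first: 3 × 18 = 54 days after May 4, 2045.
May has 31 days — 27 days to the end of May leaves 27.
27 days into Jun → Jun 27, 2045.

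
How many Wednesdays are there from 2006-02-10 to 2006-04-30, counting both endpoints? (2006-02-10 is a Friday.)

2006-02-10 is a Friday; the first Wednesday on or after it is 2006-02-15 (5 days later).
From 2006-02-15 to 2006-04-30: 13 + 31 + 30 = 74 days (rest of February, March, April).
74 ÷ 7 = 10 full weeks with remainder 4, so 10 more Wednesdays after the first → 11.

11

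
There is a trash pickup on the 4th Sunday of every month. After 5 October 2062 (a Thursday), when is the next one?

22 October 2062

October 2062 starts on a Sunday; its first Sunday is the 1st, so the 4th Sunday is the 22nd — 22 October 2062.
22 October 2062 is after 5 October 2062, so that is the next one.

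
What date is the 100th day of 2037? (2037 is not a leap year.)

April 10, 2037

January has 31 days (100 − 31 = 69 remain).
February has 28 days (69 − 28 = 41 remain).
March has 31 days (41 − 31 = 10 remain).
10 into April → April 10.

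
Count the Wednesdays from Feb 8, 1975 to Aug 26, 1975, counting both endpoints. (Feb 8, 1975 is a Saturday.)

28

Feb 8, 1975 is a Saturday; the first Wednesday on or after it is Feb 12, 1975 (4 days later).
From Feb 12, 1975 to Aug 26, 1975: 16 + 31 + 30 + 31 + 30 + 31 + 26 = 195 days (rest of Feb, Mar, Apr, May, Jun, Jul, Aug).
195 ÷ 7 = 27 full weeks with remainder 6, so 27 more Wednesdays after the first → 28.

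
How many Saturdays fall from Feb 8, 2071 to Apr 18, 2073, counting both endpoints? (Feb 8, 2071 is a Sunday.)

114

Feb 8, 2071 is a Sunday; the first Saturday on or after it is Feb 14, 2071 (6 days later).
From Feb 14, 2071 to Apr 18, 2073: 320 + 366 + 108 = 794 days (rest of 2071, 2072, to Apr 18, 2073 in 2073).
794 ÷ 7 = 113 full weeks with remainder 3, so 113 more Saturdays after the first → 114.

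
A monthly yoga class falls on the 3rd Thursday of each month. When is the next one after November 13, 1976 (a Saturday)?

November 1976 starts on a Monday; its first Thursday is the 4th, so the 3rd Thursday is the 18th — November 18, 1976.
November 18, 1976 is after November 13, 1976, so that is the next one.

November 18, 1976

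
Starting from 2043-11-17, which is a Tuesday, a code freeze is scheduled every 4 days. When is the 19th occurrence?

The 19th occurrence is 18 intervals after the first: 18 × 4 = 72 days after 2043-11-17.
November has 30 days — 13 days to the end of November leaves 59.
December has 31 days (28 left).
28 days into January → 2044-01-28.

2044-01-28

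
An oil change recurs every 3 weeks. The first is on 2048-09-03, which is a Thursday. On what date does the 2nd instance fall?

The 2nd occurrence is 1 interval after the first: 1 × 21 = 21 days after 2048-09-03.
21 days later is 2048-09-24.

2048-09-24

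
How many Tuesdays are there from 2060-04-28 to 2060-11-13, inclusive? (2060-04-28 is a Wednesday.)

28

2060-04-28 is a Wednesday; the first Tuesday on or after it is 2060-05-04 (6 days later).
From 2060-05-04 to 2060-11-13: 27 + 30 + 31 + 31 + 30 + 31 + 13 = 193 days (rest of May, June, July, August, September, October, November).
193 ÷ 7 = 27 full weeks with remainder 4, so 27 more Tuesdays after the first → 28.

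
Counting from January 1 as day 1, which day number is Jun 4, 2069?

155

Days in months before Jun: 31 + 28 + 31 + 30 + 31 = 151.
Plus 4 days into Jun → day 155.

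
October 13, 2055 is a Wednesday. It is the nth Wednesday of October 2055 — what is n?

Day 13 falls in week ⌈13/7⌉ of the month.
Days 1–7 hold the 1st Wednesday, 8–14 the 2nd, 15–21 the 3rd, 22–28 the 4th, 29–31 the 5th.
13 is in the range for the 2nd.

2nd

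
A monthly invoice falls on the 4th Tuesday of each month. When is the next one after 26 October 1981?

October 1981 starts on a Thursday; its first Tuesday is the 6th, so the 4th Tuesday is the 27th — 27 October 1981.
27 October 1981 is after 26 October 1981, so that is the next one.

27 October 1981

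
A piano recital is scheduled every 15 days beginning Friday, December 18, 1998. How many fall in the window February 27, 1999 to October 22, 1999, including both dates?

Occurrences land 15·i days after December 18, 1998 for i = 0, 1, 2, …
February 27, 1999 is 71 days after the start; 71 ÷ 15 = 4 remainder 11; since the remainder is 11, round up to i = 5. First occurrence in the window: #6 on March 3, 1999 (5×15 = 75 days in).
October 22, 1999 is 308 days after the start; 308 ÷ 15 = 20 remainder 8. Last occurrence in the window: #21 on October 14, 1999.
Occurrences #6 through #21: 16 in total.

16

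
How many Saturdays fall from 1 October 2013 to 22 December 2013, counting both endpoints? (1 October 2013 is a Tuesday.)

12

1 October 2013 is a Tuesday; the first Saturday on or after it is 5 October 2013 (4 days later).
From 5 October 2013 to 22 December 2013: 26 + 30 + 22 = 78 days (rest of October, November, December).
78 ÷ 7 = 11 full weeks with remainder 1, so 11 more Saturdays after the first → 12.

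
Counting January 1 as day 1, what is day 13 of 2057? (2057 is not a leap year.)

January 13, 2057

13 into January → January 13.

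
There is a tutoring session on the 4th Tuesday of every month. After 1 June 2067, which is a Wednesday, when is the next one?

June 2067 starts on a Wednesday; its first Tuesday is the 7th, so the 4th Tuesday is the 28th — 28 June 2067.
28 June 2067 is after 1 June 2067, so that is the next one.

28 June 2067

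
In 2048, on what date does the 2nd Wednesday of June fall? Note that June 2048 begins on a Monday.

June 2048 begins on a Monday, so the first Wednesday is June 3 (2 days later).
The 2nd Wednesday is 1 weeks later: 3 + 7 = 10.

10 June 2048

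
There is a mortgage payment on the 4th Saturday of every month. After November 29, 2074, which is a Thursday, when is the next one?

December 22, 2074

November 2074 starts on a Thursday; its first Saturday is the 3rd, so the 4th Saturday is the 24th — November 24, 2074.
That is not after November 29, 2074, so look at December 2074.
December 2074 starts on a Saturday; its first Saturday is the 1st, so the 4th Saturday is the 22nd — December 22, 2074.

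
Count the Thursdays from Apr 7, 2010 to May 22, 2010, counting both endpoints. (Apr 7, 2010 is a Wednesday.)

7

Apr 7, 2010 is a Wednesday; the first Thursday on or after it is Apr 8, 2010 (1 day later).
From Apr 8, 2010 to May 22, 2010: 22 + 22 = 44 days (rest of Apr, May).
44 ÷ 7 = 6 full weeks with remainder 2, so 6 more Thursdays after the first → 7.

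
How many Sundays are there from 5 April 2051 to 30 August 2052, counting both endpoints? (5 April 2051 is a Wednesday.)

73

5 April 2051 is a Wednesday; the first Sunday on or after it is 9 April 2051 (4 days later).
From 9 April 2051 to 30 August 2052: 266 + 243 = 509 days (rest of 2051, to 30 August 2052 in 2052).
509 ÷ 7 = 72 full weeks with remainder 5, so 72 more Sundays after the first → 73.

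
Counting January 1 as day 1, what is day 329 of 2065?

January has 31 days (329 − 31 = 298 remain).
February has 28 days (298 − 28 = 270 remain).
March has 31 days (270 − 31 = 239 remain).
April has 30 days (239 − 30 = 209 remain).
May has 31 days (209 − 31 = 178 remain).
June has 30 days (178 − 30 = 148 remain).
July has 31 days (148 − 31 = 117 remain).
August has 31 days (117 − 31 = 86 remain).
September has 30 days (86 − 30 = 56 remain).
October has 31 days (56 − 31 = 25 remain).
25 into November → November 25.

November 25, 2065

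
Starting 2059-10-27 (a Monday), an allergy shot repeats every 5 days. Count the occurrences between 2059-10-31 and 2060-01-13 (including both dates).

Occurrences land 5·i days after 2059-10-27 for i = 0, 1, 2, …
2059-10-31 is 4 days after the start; 4 ÷ 5 = 0 remainder 4; since the remainder is 4, round up to i = 1. First occurrence in the window: #2 on 2059-11-01 (1×5 = 5 days in).
2060-01-13 is 78 days after the start; 78 ÷ 5 = 15 remainder 3. Last occurrence in the window: #16 on 2060-01-10.
Occurrences #2 through #16: 15 in total.

15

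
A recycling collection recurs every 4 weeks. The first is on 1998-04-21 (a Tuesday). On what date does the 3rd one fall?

1998-06-16

The 3rd occurrence is 2 intervals after the first: 2 × 28 = 56 days after 1998-04-21.
April has 30 days — 9 days to the end of April leaves 47.
May has 31 days (16 left).
16 days into June → 1998-06-16.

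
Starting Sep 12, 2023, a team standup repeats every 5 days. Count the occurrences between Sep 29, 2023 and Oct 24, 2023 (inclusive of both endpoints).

5

Occurrences land 5·i days after Sep 12, 2023 for i = 0, 1, 2, …
Sep 29, 2023 is 17 days after the start; 17 ÷ 5 = 3 remainder 2; since the remainder is 2, round up to i = 4. First occurrence in the window: #5 on Oct 2, 2023 (4×5 = 20 days in).
Oct 24, 2023 is 42 days after the start; 42 ÷ 5 = 8 remainder 2. Last occurrence in the window: #9 on Oct 22, 2023.
Occurrences #5 through #9: 5 in total.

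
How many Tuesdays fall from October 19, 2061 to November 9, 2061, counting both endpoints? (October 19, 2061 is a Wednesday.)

October 19, 2061 is a Wednesday; the first Tuesday on or after it is October 25, 2061 (6 days later).
From October 25, 2061 to November 9, 2061: 6 + 9 = 15 days (rest of October, November).
15 ÷ 7 = 2 full weeks with remainder 1, so 2 more Tuesdays after the first → 3.

3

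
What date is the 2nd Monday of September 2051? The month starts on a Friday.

September 2051 begins on a Friday, so the first Monday is September 4 (3 days later).
The 2nd Monday is 1 weeks later: 4 + 7 = 11.

September 11, 2051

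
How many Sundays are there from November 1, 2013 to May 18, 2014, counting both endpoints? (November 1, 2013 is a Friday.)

29

November 1, 2013 is a Friday; the first Sunday on or after it is November 3, 2013 (2 days later).
From November 3, 2013 to May 18, 2014: 27 + 31 + 31 + 28 + 31 + 30 + 18 = 196 days (rest of November, December, January, February, March, April, May).
196 ÷ 7 = 28 full weeks with remainder 0, so 28 more Sundays after the first → 29.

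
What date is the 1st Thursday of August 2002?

August 2002 begins on a Thursday, so the first Thursday is August 1.

August 1, 2002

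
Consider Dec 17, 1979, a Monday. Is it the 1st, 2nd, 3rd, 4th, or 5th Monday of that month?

Day 17 falls in week ⌈17/7⌉ of the month.
Days 1–7 hold the 1st Monday, 8–14 the 2nd, 15–21 the 3rd, 22–28 the 4th, 29–31 the 5th.
17 is in the range for the 3rd.

3rd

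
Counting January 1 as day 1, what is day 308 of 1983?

January has 31 days (308 − 31 = 277 remain).
February has 28 days (277 − 28 = 249 remain).
March has 31 days (249 − 31 = 218 remain).
April has 30 days (218 − 30 = 188 remain).
May has 31 days (188 − 31 = 157 remain).
June has 30 days (157 − 30 = 127 remain).
July has 31 days (127 − 31 = 96 remain).
August has 31 days (96 − 31 = 65 remain).
September has 30 days (65 − 30 = 35 remain).
October has 31 days (35 − 31 = 4 remain).
4 into November → November 4.

November 4, 1983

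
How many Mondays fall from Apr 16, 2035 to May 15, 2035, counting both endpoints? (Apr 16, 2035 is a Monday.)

Apr 16, 2035 is a Monday; the first Monday on or after it is Apr 16, 2035.
From Apr 16, 2035 to May 15, 2035: 14 + 15 = 29 days (rest of Apr, May).
29 ÷ 7 = 4 full weeks with remainder 1, so 4 more Mondays after the first → 5.

5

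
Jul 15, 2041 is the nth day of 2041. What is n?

Days in months before Jul: 31 + 28 + 31 + 30 + 31 + 30 = 181.
Plus 15 days into Jul → day 196.

196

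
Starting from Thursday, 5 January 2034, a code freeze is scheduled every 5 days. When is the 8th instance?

The 8th occurrence is 7 intervals after the first: 7 × 5 = 35 days after 5 January 2034.
January has 31 days — 26 days to the end of January leaves 9.
9 days into February → 9 February 2034.

9 February 2034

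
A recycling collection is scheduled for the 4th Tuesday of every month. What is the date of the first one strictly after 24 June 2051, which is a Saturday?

June 2051 starts on a Thursday; its first Tuesday is the 6th, so the 4th Tuesday is the 27th — 27 June 2051.
27 June 2051 is after 24 June 2051, so that is the next one.

27 June 2051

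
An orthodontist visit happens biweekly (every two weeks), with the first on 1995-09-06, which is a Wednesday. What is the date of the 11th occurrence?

1996-01-24

The 11th occurrence is 10 intervals after the first: 10 × 14 = 140 days after 1995-09-06.
September has 30 days — 24 days to the end of September leaves 116.
October has 31 days (85 left).
November has 30 days (55 left).
December has 31 days (24 left).
24 days into January → 1996-01-24.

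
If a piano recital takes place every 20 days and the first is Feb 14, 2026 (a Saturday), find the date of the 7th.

Jun 14, 2026

The 7th occurrence is 6 intervals after the first: 6 × 20 = 120 days after Feb 14, 2026.
Feb has 28 days — 14 days to the end of Feb leaves 106.
Mar has 31 days (75 left).
Apr has 30 days (45 left).
May has 31 days (14 left).
14 days into Jun → Jun 14, 2026.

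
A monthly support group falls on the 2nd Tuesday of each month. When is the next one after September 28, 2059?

September 2059 starts on a Monday; its first Tuesday is the 2nd, so the 2nd Tuesday is the 9th — September 9, 2059.
That is not after September 28, 2059, so look at October 2059.
October 2059 starts on a Wednesday; its first Tuesday is the 7th, so the 2nd Tuesday is the 14th — October 14, 2059.

October 14, 2059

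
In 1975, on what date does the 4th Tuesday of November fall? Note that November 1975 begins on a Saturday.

November 1975 begins on a Saturday, so the first Tuesday is November 4 (3 days later).
The 4th Tuesday is 3 weeks later: 4 + 21 = 25.

1975-11-25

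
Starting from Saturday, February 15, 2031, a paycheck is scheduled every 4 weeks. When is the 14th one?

The 14th occurrence is 13 intervals after the first: 13 × 28 = 364 days after February 15, 2031.
February has 28 days — 13 days to the end of February leaves 351.
March has 31 days (320 left).
April has 30 days (290 left).
May has 31 days (259 left).
June has 30 days (229 left).
July has 31 days (198 left).
August has 31 days (167 left).
September has 30 days (137 left).
October has 31 days (106 left).
November has 30 days (76 left).
December has 31 days (45 left).
January has 31 days (14 left).
14 days into February → February 14, 2032.

February 14, 2032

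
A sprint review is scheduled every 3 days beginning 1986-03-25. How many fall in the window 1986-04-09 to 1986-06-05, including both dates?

Occurrences land 3·i days after 1986-03-25 for i = 0, 1, 2, …
1986-04-09 is 15 days after the start; 15 ÷ 3 = 5 remainder 0. First occurrence in the window: #6 on 1986-04-09 (5×3 = 15 days in).
1986-06-05 is 72 days after the start; 72 ÷ 3 = 24 remainder 0. Last occurrence in the window: #25 on 1986-06-05.
Occurrences #6 through #25: 20 in total.

20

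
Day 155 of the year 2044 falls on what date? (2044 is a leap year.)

January has 31 days (155 − 31 = 124 remain).
February has 29 days (124 − 29 = 95 remain).
March has 31 days (95 − 31 = 64 remain).
April has 30 days (64 − 30 = 34 remain).
May has 31 days (34 − 31 = 3 remain).
3 into June → June 3.

June 3, 2044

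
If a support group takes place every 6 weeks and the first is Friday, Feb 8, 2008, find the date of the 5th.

Jul 25, 2008

The 5th occurrence is 4 intervals after the first: 4 × 42 = 168 days after Feb 8, 2008.
Feb has 29 days — 21 days to the end of Feb leaves 147.
Mar has 31 days (116 left).
Apr has 30 days (86 left).
May has 31 days (55 left).
Jun has 30 days (25 left).
25 days into Jul → Jul 25, 2008.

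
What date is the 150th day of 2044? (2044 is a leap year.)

May 29, 2044

January has 31 days (150 − 31 = 119 remain).
February has 29 days (119 − 29 = 90 remain).
March has 31 days (90 − 31 = 59 remain).
April has 30 days (59 − 30 = 29 remain).
29 into May → May 29.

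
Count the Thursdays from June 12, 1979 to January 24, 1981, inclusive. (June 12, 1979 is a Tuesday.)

June 12, 1979 is a Tuesday; the first Thursday on or after it is June 14, 1979 (2 days later).
From June 14, 1979 to January 24, 1981: 200 + 366 + 24 = 590 days (rest of 1979, 1980, to January 24, 1981 in 1981).
590 ÷ 7 = 84 full weeks with remainder 2, so 84 more Thursdays after the first → 85.

85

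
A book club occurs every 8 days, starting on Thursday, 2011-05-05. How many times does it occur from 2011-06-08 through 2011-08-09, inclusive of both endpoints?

8

Occurrences land 8·i days after 2011-05-05 for i = 0, 1, 2, …
2011-06-08 is 34 days after the start; 34 ÷ 8 = 4 remainder 2; since the remainder is 2, round up to i = 5. First occurrence in the window: #6 on 2011-06-14 (5×8 = 40 days in).
2011-08-09 is 96 days after the start; 96 ÷ 8 = 12 remainder 0. Last occurrence in the window: #13 on 2011-08-09.
Occurrences #6 through #13: 8 in total.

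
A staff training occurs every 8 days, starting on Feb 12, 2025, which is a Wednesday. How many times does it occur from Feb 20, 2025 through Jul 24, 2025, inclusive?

20

Occurrences land 8·i days after Feb 12, 2025 for i = 0, 1, 2, …
Feb 20, 2025 is 8 days after the start; 8 ÷ 8 = 1 remainder 0. First occurrence in the window: #2 on Feb 20, 2025 (1×8 = 8 days in).
Jul 24, 2025 is 162 days after the start; 162 ÷ 8 = 20 remainder 2. Last occurrence in the window: #21 on Jul 22, 2025.
Occurrences #2 through #21: 20 in total.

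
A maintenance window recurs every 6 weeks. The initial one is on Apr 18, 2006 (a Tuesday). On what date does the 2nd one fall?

The 2nd occurrence is 1 interval after the first: 1 × 42 = 42 days after Apr 18, 2006.
Apr has 30 days — 12 days to the end of Apr leaves 30.
30 days into May → May 30, 2006.

May 30, 2006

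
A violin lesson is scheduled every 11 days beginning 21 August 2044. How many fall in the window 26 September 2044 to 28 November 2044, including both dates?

6

Occurrences land 11·i days after 21 August 2044 for i = 0, 1, 2, …
26 September 2044 is 36 days after the start; 36 ÷ 11 = 3 remainder 3; since the remainder is 3, round up to i = 4. First occurrence in the window: #5 on 4 October 2044 (4×11 = 44 days in).
28 November 2044 is 99 days after the start; 99 ÷ 11 = 9 remainder 0. Last occurrence in the window: #10 on 28 November 2044.
Occurrences #5 through #10: 6 in total.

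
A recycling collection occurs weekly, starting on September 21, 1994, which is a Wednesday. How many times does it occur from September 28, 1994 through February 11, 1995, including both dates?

20

Occurrences land 7·i days after September 21, 1994 for i = 0, 1, 2, …
September 28, 1994 is 7 days after the start; 7 ÷ 7 = 1 remainder 0. First occurrence in the window: #2 on September 28, 1994 (1×7 = 7 days in).
February 11, 1995 is 143 days after the start; 143 ÷ 7 = 20 remainder 3. Last occurrence in the window: #21 on February 8, 1995.
Occurrences #2 through #21: 20 in total.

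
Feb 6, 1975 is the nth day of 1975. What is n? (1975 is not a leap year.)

37

Days in months before Feb: 31 = 31.
Plus 6 days into Feb → day 37.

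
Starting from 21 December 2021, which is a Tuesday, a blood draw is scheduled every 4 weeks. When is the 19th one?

9 May 2023

The 19th occurrence is 18 intervals after the first: 18 × 28 = 504 days after 21 December 2021.
December has 31 days — 10 days to the end of December leaves 494.
2022 has 365 days (129 left).
January has 31 days (98 left).
February has 28 days (70 left).
March has 31 days (39 left).
April has 30 days (9 left).
9 days into May → 9 May 2023.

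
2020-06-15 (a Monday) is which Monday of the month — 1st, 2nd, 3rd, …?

3rd

Day 15 falls in week ⌈15/7⌉ of the month.
Days 1–7 hold the 1st Monday, 8–14 the 2nd, 15–21 the 3rd, 22–28 the 4th, 29–31 the 5th.
15 is in the range for the 3rd.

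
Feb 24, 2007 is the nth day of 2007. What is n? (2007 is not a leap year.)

55

Days in months before Feb: 31 = 31.
Plus 24 days into Feb → day 55.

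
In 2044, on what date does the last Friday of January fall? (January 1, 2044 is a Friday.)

January 29, 2044

January 2044 begins on a Friday, so the first Friday is January 1.
January 2044 has 31 days. Adding weeks: 1, 8, 15, 22, 29 — the last one ≤ 31 is the 29th.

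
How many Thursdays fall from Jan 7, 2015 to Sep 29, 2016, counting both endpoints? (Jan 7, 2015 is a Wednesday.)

Jan 7, 2015 is a Wednesday; the first Thursday on or after it is Jan 8, 2015 (1 day later).
From Jan 8, 2015 to Sep 29, 2016: 357 + 273 = 630 days (rest of 2015, to Sep 29, 2016 in 2016).
630 ÷ 7 = 90 full weeks with remainder 0, so 90 more Thursdays after the first → 91.

91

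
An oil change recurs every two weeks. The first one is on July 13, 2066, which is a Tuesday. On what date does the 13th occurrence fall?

The 13th occurrence is 12 intervals after the first: 12 × 14 = 168 days after July 13, 2066.
July has 31 days — 18 days to the end of July leaves 150.
August has 31 days (119 left).
September has 30 days (89 left).
October has 31 days (58 left).
November has 30 days (28 left).
28 days into December → December 28, 2066.

December 28, 2066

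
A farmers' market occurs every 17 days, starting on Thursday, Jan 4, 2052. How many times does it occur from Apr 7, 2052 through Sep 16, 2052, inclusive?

10

Occurrences land 17·i days after Jan 4, 2052 for i = 0, 1, 2, …
Apr 7, 2052 is 94 days after the start; 94 ÷ 17 = 5 remainder 9; since the remainder is 9, round up to i = 6. First occurrence in the window: #7 on Apr 15, 2052 (6×17 = 102 days in).
Sep 16, 2052 is 256 days after the start; 256 ÷ 17 = 15 remainder 1. Last occurrence in the window: #16 on Sep 15, 2052.
Occurrences #7 through #16: 10 in total.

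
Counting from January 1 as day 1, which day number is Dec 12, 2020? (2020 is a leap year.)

Days in months before Dec: 31 + 29 + 31 + 30 + 31 + 30 + 31 + 31 + 30 + 31 + 30 = 335.
Plus 12 days into Dec → day 347.

347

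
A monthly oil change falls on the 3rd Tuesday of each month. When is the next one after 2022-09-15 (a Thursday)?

September 2022 starts on a Thursday; its first Tuesday is the 6th, so the 3rd Tuesday is the 20th — 2022-09-20.
2022-09-20 is after 2022-09-15, so that is the next one.

2022-09-20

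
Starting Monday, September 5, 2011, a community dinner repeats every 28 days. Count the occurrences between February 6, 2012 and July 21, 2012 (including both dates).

Occurrences land 28·i days after September 5, 2011 for i = 0, 1, 2, …
February 6, 2012 is 154 days after the start; 154 ÷ 28 = 5 remainder 14; since the remainder is 14, round up to i = 6. First occurrence in the window: #7 on February 20, 2012 (6×28 = 168 days in).
July 21, 2012 is 320 days after the start; 320 ÷ 28 = 11 remainder 12. Last occurrence in the window: #12 on July 9, 2012.
Occurrences #7 through #12: 6 in total.

6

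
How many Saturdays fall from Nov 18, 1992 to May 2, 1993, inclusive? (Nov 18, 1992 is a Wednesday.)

24

Nov 18, 1992 is a Wednesday; the first Saturday on or after it is Nov 21, 1992 (3 days later).
From Nov 21, 1992 to May 2, 1993: 9 + 31 + 31 + 28 + 31 + 30 + 2 = 162 days (rest of Nov, Dec, Jan, Feb, Mar, Apr, May).
162 ÷ 7 = 23 full weeks with remainder 1, so 23 more Saturdays after the first → 24.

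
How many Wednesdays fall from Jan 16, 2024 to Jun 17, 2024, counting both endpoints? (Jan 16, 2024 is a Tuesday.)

22

Jan 16, 2024 is a Tuesday; the first Wednesday on or after it is Jan 17, 2024 (1 day later).
From Jan 17, 2024 to Jun 17, 2024: 14 + 29 + 31 + 30 + 31 + 17 = 152 days (rest of Jan, Feb, Mar, Apr, May, Jun).
152 ÷ 7 = 21 full weeks with remainder 5, so 21 more Wednesdays after the first → 22.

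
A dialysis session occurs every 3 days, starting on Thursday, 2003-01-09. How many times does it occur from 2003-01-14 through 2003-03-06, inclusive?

17

Occurrences land 3·i days after 2003-01-09 for i = 0, 1, 2, …
2003-01-14 is 5 days after the start; 5 ÷ 3 = 1 remainder 2; since the remainder is 2, round up to i = 2. First occurrence in the window: #3 on 2003-01-15 (2×3 = 6 days in).
2003-03-06 is 56 days after the start; 56 ÷ 3 = 18 remainder 2. Last occurrence in the window: #19 on 2003-03-04.
Occurrences #3 through #19: 17 in total.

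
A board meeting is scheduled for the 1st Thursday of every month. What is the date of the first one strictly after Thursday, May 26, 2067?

June 2, 2067

May 2067 starts on a Sunday, so its 1st Thursday is May 5, 2067 (4 days in).
That is not after May 26, 2067, so look at June 2067.
June 2067 starts on a Wednesday, so its 1st Thursday is June 2, 2067 (1 day in).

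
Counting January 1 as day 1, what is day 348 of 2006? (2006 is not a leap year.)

January has 31 days (348 − 31 = 317 remain).
February has 28 days (317 − 28 = 289 remain).
March has 31 days (289 − 31 = 258 remain).
April has 30 days (258 − 30 = 228 remain).
May has 31 days (228 − 31 = 197 remain).
June has 30 days (197 − 30 = 167 remain).
July has 31 days (167 − 31 = 136 remain).
August has 31 days (136 − 31 = 105 remain).
September has 30 days (105 − 30 = 75 remain).
October has 31 days (75 − 31 = 44 remain).
November has 30 days (44 − 30 = 14 remain).
14 into December → December 14.

2006-12-14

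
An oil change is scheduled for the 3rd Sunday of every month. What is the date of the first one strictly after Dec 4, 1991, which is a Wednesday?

Dec 1991 starts on a Sunday; its first Sunday is the 1st, so the 3rd Sunday is the 15th — Dec 15, 1991.
Dec 15, 1991 is after Dec 4, 1991, so that is the next one.

Dec 15, 1991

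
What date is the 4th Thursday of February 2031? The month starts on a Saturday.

February 2031 begins on a Saturday, so the first Thursday is February 6 (5 days later).
The 4th Thursday is 3 weeks later: 6 + 21 = 27.

27 February 2031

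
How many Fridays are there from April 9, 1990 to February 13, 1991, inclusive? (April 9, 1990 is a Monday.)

April 9, 1990 is a Monday; the first Friday on or after it is April 13, 1990 (4 days later).
From April 13, 1990 to February 13, 1991: 17 + 31 + 30 + 31 + 31 + 30 + 31 + 30 + 31 + 31 + 13 = 306 days (rest of April, May, June, July, August, September, October, November, December, January, February).
306 ÷ 7 = 43 full weeks with remainder 5, so 43 more Fridays after the first → 44.

44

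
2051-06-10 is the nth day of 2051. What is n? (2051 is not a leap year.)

161

Days in months before June: 31 + 28 + 31 + 30 + 31 = 151.
Plus 10 days into June → day 161.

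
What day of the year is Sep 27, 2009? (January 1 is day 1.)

270

Days in months before Sep: 31 + 28 + 31 + 30 + 31 + 30 + 31 + 31 = 243.
Plus 27 days into Sep → day 270.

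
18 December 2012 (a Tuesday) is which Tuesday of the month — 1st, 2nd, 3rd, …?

3rd

Day 18 falls in week ⌈18/7⌉ of the month.
Days 1–7 hold the 1st Tuesday, 8–14 the 2nd, 15–21 the 3rd, 22–28 the 4th, 29–31 the 5th.
18 is in the range for the 3rd.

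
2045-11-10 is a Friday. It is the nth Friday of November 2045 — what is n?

Day 10 falls in week ⌈10/7⌉ of the month.
Days 1–7 hold the 1st Friday, 8–14 the 2nd, 15–21 the 3rd, 22–28 the 4th, 29–31 the 5th.
10 is in the range for the 2nd.

2nd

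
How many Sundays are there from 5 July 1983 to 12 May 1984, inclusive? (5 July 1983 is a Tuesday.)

44

5 July 1983 is a Tuesday; the first Sunday on or after it is 10 July 1983 (5 days later).
From 10 July 1983 to 12 May 1984: 21 + 31 + 30 + 31 + 30 + 31 + 31 + 29 + 31 + 30 + 12 = 307 days (rest of July, August, September, October, November, December, January, February, March, April, May).
307 ÷ 7 = 43 full weeks with remainder 6, so 43 more Sundays after the first → 44.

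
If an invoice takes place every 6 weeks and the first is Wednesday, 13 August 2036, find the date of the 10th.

The 10th occurrence is 9 intervals after the first: 9 × 42 = 378 days after 13 August 2036.
August has 31 days — 18 days to the end of August leaves 360.
September has 30 days (330 left).
October has 31 days (299 left).
November has 30 days (269 left).
December has 31 days (238 left).
January has 31 days (207 left).
February has 28 days (179 left).
March has 31 days (148 left).
April has 30 days (118 left).
May has 31 days (87 left).
June has 30 days (57 left).
July has 31 days (26 left).
26 days into August → 26 August 2037.

26 August 2037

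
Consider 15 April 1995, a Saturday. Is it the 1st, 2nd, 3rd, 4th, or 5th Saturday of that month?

3rd

Day 15 falls in week ⌈15/7⌉ of the month.
Days 1–7 hold the 1st Saturday, 8–14 the 2nd, 15–21 the 3rd, 22–28 the 4th, 29–31 the 5th.
15 is in the range for the 3rd.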